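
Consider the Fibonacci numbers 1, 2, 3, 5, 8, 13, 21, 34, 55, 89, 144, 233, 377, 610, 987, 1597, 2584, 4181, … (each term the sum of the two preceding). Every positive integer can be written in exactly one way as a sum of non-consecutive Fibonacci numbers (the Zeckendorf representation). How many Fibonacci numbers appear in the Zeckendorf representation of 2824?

2824 − 2584 = 240
240 − 233 = 7
7 − 5 = 2
2 − 2 = 0
2824 = 2584 + 233 + 5 + 2, which has 4 terms.

4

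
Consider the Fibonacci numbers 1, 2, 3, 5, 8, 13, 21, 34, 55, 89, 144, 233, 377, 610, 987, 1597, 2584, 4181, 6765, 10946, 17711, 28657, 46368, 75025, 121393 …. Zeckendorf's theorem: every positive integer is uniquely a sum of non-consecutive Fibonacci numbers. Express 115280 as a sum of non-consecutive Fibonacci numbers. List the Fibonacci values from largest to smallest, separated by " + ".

subtract 75025 from 115280: 40255 remains
subtract 28657 from 40255: 11598 remains
subtract 10946 from 11598: 652 remains
subtract 610 from 652: 42 remains
subtract 34 from 42: 8 remains
subtract 8 from 8: 0 remains
So 115280 = 75025 + 28657 + 10946 + 610 + 34 + 8, with no two terms consecutive in the sequence.

75025 + 28657 + 10946 + 610 + 34 + 8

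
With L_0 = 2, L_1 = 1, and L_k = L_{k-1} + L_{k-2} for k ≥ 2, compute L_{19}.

9349

Iterating the recurrence up to L_{14} = 843 and L_{13} = 521:
L_{15} = L_{14} + L_{13} = 843 + 521 = 1364
L_{16} = L_{15} + L_{14} = 1364 + 843 = 2207
L_{17} = L_{16} + L_{15} = 2207 + 1364 = 3571
L_{18} = L_{17} + L_{16} = 3571 + 2207 = 5778
L_{19} = L_{18} + L_{17} = 5778 + 3571 = 9349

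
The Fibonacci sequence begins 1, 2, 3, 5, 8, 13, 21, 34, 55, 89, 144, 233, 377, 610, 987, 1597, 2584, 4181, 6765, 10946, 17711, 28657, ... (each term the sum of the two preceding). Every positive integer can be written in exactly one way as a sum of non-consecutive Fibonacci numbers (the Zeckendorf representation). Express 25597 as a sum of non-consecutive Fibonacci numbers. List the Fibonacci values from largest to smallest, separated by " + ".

17711 + 6765 + 987 + 89 + 34 + 8 + 3

Repeatedly subtract the largest Fibonacci number that fits:
25597 − 17711 = 7886
7886 − 6765 = 1121
1121 − 987 = 134
134 − 89 = 45
45 − 34 = 11
11 − 8 = 3
3 − 3 = 0
So 25597 = 17711 + 6765 + 987 + 89 + 34 + 8 + 3, with no two terms consecutive in the sequence.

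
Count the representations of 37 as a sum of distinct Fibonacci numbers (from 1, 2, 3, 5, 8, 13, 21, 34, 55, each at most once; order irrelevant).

Starting from the Zeckendorf form and repeatedly splitting a term F_k into F_{k−1} + F_{k−2} (when neither is already used) reaches every representation.
37 = 34+3 = 34+2+1 = 21+13+3 = … (3 more), for 6 in all.

6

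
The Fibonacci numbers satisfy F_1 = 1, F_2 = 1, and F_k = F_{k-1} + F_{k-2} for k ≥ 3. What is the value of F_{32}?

Iterating the recurrence up to F_{27} = 196418 and F_{26} = 121393:
F_{28} = F_{27} + F_{26} = 196418 + 121393 = 317811
F_{29} = F_{28} + F_{27} = 317811 + 196418 = 514229
F_{30} = F_{29} + F_{28} = 514229 + 317811 = 832040
F_{31} = F_{30} + F_{29} = 832040 + 514229 = 1346269
F_{32} = F_{31} + F_{30} = 1346269 + 832040 = 2178309

2178309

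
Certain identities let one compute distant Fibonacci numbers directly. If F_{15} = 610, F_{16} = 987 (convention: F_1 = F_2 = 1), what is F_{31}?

1346269

By the addition formula F_{m+n} = F_m F_{n+1} + F_{m−1} F_n with m=16, n=15: F_{31} = 987·987 + 610·610 = 974169 + 372100 = 1346269.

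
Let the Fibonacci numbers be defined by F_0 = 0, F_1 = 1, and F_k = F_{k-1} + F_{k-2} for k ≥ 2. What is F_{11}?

89

Iterating the recurrence up to F_{6} = 8 and F_{5} = 5:
F_{7} = F_{6} + F_{5} = 8 + 5 = 13
F_{8} = F_{7} + F_{6} = 13 + 8 = 21
F_{9} = F_{8} + F_{7} = 21 + 13 = 34
F_{10} = F_{9} + F_{8} = 34 + 21 = 55
F_{11} = F_{10} + F_{9} = 55 + 34 = 89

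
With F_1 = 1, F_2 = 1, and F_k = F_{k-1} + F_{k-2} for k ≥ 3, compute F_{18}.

2584

Iterating the recurrence up to F_{10} = 55 and F_{9} = 34:
F_{11} = F_{10} + F_{9} = 55 + 34 = 89
F_{12} = F_{11} + F_{10} = 89 + 55 = 144
F_{13} = F_{12} + F_{11} = 144 + 89 = 233
F_{14} = F_{13} + F_{12} = 233 + 144 = 377
F_{15} = F_{14} + F_{13} = 377 + 233 = 610
F_{16} = F_{15} + F_{14} = 610 + 377 = 987
F_{17} = F_{16} + F_{15} = 987 + 610 = 1597
F_{18} = F_{17} + F_{16} = 1597 + 987 = 2584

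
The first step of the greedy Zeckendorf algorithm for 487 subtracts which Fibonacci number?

377

377 ≤ 487 < 610, so the largest Fibonacci number not exceeding 487 is 377.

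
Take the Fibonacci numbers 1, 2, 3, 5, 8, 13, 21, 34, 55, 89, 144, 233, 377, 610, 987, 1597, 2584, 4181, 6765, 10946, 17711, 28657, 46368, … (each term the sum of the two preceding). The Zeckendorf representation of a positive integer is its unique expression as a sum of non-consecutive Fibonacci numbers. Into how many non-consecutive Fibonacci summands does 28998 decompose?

6

Greedy algorithm:
take 28657 (≤ 28998); 28998 − 28657 = 341
take 233 (≤ 341); 341 − 233 = 108
take 89 (≤ 108); 108 − 89 = 19
take 13 (≤ 19); 19 − 13 = 6
take 5 (≤ 6); 6 − 5 = 1
take 1 (≤ 1); 1 − 1 = 0
28998 = 28657 + 233 + 89 + 13 + 5 + 1, which has 6 terms.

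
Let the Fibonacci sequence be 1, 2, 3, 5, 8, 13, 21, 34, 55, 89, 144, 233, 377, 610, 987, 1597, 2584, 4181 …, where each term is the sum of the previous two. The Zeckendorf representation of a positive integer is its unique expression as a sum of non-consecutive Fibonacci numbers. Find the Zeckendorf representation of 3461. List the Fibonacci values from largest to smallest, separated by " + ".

2584 + 610 + 233 + 34

Greedily peel off the largest Fibonacci term at each step:
subtract 2584 from 3461: 877 remains
subtract 610 from 877: 267 remains
subtract 233 from 267: 34 remains
subtract 34 from 34: 0 remains
So 3461 = 2584 + 610 + 233 + 34, with no two terms consecutive in the sequence.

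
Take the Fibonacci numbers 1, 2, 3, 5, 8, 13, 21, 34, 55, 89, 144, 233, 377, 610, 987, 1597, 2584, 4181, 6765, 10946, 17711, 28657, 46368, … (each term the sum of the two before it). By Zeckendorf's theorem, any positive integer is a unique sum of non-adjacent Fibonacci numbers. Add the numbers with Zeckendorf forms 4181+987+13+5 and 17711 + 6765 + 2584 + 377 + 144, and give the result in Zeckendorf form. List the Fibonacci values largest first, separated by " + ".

The two numbers are 5186 and 27581, so their sum is 32767.
32767: greatest Fibonacci not exceeding it is 28657, leaving 4110
4110: greatest Fibonacci not exceeding it is 2584, leaving 1526
1526: greatest Fibonacci not exceeding it is 987, leaving 539
539: greatest Fibonacci not exceeding it is 377, leaving 162
162: greatest Fibonacci not exceeding it is 144, leaving 18
18: greatest Fibonacci not exceeding it is 13, leaving 5
5: greatest Fibonacci not exceeding it is 5, leaving 0

28657 + 2584 + 987 + 377 + 144 + 13 + 5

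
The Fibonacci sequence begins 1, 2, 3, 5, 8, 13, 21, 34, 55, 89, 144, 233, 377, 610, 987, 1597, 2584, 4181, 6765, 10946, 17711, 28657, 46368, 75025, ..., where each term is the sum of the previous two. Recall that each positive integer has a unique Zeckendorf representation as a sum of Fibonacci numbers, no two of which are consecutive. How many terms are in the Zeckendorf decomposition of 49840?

7

Greedy algorithm:
subtract 46368 from 49840: 3472 remains
subtract 2584 from 3472: 888 remains
subtract 610 from 888: 278 remains
subtract 233 from 278: 45 remains
subtract 34 from 45: 11 remains
subtract 8 from 11: 3 remains
subtract 3 from 3: 0 remains
49840 = 46368 + 2584 + 610 + 233 + 34 + 8 + 3, which has 7 terms.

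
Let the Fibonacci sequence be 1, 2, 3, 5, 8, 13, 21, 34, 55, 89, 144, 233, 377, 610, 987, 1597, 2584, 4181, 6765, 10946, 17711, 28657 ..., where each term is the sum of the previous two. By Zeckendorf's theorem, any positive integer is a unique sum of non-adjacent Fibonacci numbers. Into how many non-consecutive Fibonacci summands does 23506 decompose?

Greedily peel off the largest Fibonacci term at each step:
17711 ≤ 23506 < 28657, so take 17711; remainder 5795
4181 ≤ 5795 < 6765, so take 4181; remainder 1614
1597 ≤ 1614 < 2584, so take 1597; remainder 17
13 ≤ 17 < 21, so take 13; remainder 4
3 ≤ 4 < 5, so take 3; remainder 1
1 ≤ 1 < 2, so take 1; remainder 0
23506 = 17711 + 4181 + 1597 + 13 + 3 + 1, which has 6 terms.

6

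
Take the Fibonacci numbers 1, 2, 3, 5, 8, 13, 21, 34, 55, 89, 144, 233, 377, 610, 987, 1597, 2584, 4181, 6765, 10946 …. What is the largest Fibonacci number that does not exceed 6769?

6765

6765 ≤ 6769 < 10946, so the largest Fibonacci number not exceeding 6769 is 6765.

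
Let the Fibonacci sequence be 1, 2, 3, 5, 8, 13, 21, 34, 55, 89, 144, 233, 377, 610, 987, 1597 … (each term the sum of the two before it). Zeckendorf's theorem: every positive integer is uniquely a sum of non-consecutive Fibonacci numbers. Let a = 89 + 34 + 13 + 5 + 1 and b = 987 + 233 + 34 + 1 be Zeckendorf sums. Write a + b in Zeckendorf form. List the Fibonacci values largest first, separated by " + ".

The two numbers are 142 and 1255, so their sum is 1397.
take 987 (≤ 1397); 1397 − 987 = 410
take 377 (≤ 410); 410 − 377 = 33
take 21 (≤ 33); 33 − 21 = 12
take 8 (≤ 12); 12 − 8 = 4
take 3 (≤ 4); 4 − 3 = 1
take 1 (≤ 1); 1 − 1 = 0

987 + 377 + 21 + 8 + 3 + 1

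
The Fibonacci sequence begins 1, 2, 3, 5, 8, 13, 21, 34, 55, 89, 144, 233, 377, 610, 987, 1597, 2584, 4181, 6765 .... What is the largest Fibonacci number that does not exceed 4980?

4181

4181 ≤ 4980 < 6765, so the largest Fibonacci number not exceeding 4980 is 4181.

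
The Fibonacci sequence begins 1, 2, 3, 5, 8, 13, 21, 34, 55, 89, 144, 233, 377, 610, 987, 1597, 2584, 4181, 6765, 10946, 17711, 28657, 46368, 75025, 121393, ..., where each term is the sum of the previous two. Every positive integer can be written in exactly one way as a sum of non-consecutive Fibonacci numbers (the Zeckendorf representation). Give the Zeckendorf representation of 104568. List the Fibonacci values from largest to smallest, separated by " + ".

Greedy algorithm:
104568: greatest Fibonacci not exceeding it is 75025, leaving 29543
29543: greatest Fibonacci not exceeding it is 28657, leaving 886
886: greatest Fibonacci not exceeding it is 610, leaving 276
276: greatest Fibonacci not exceeding it is 233, leaving 43
43: greatest Fibonacci not exceeding it is 34, leaving 9
9: greatest Fibonacci not exceeding it is 8, leaving 1
1: greatest Fibonacci not exceeding it is 1, leaving 0
So 104568 = 75025 + 28657 + 610 + 233 + 34 + 8 + 1, with no two terms consecutive in the sequence.

75025 + 28657 + 610 + 233 + 34 + 8 + 1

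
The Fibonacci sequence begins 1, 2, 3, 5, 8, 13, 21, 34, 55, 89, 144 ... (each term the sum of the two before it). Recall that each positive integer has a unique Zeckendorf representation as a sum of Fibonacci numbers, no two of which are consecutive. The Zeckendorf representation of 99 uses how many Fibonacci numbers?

3

89 ≤ 99 < 144, so take 89; remainder 10
8 ≤ 10 < 13, so take 8; remainder 2
2 ≤ 2 < 3, so take 2; remainder 0
99 = 89 + 8 + 2, which has 3 terms.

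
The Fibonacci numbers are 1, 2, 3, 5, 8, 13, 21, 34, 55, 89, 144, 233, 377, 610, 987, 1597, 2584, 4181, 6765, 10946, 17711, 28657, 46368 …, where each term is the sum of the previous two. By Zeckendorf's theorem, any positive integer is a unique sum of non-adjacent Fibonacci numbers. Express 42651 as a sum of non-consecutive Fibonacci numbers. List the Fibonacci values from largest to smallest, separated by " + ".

28657 + 10946 + 2584 + 377 + 55 + 21 + 8 + 3

take 28657 (≤ 42651); 42651 − 28657 = 13994
take 10946 (≤ 13994); 13994 − 10946 = 3048
take 2584 (≤ 3048); 3048 − 2584 = 464
take 377 (≤ 464); 464 − 377 = 87
take 55 (≤ 87); 87 − 55 = 32
take 21 (≤ 32); 32 − 21 = 11
take 8 (≤ 11); 11 − 8 = 3
take 3 (≤ 3); 3 − 3 = 0
So 42651 = 28657 + 10946 + 2584 + 377 + 55 + 21 + 8 + 3, with no two terms consecutive in the sequence.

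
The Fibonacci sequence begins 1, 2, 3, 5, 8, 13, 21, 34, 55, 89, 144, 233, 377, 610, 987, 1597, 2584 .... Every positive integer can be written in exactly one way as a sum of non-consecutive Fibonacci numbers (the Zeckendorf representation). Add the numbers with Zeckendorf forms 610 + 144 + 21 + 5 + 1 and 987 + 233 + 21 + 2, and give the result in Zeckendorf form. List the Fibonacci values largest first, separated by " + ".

1597 + 377 + 34 + 13 + 3

The two numbers are 781 and 1243, so their sum is 2024.
Greedy algorithm:
take 1597 (≤ 2024); 2024 − 1597 = 427
take 377 (≤ 427); 427 − 377 = 50
take 34 (≤ 50); 50 − 34 = 16
take 13 (≤ 16); 16 − 13 = 3
take 3 (≤ 3); 3 − 3 = 0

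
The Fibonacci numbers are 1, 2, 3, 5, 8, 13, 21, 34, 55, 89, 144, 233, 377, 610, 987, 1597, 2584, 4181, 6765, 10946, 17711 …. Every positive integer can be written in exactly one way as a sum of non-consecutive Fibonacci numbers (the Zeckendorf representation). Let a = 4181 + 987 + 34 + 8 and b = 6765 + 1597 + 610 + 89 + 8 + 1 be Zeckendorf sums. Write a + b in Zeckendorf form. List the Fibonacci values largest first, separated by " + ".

The two numbers are 5210 and 9070, so their sum is 14280.
Repeatedly subtract the largest Fibonacci number that fits:
14280: greatest Fibonacci not exceeding it is 10946, leaving 3334
3334: greatest Fibonacci not exceeding it is 2584, leaving 750
750: greatest Fibonacci not exceeding it is 610, leaving 140
140: greatest Fibonacci not exceeding it is 89, leaving 51
51: greatest Fibonacci not exceeding it is 34, leaving 17
17: greatest Fibonacci not exceeding it is 13, leaving 4
4: greatest Fibonacci not exceeding it is 3, leaving 1
1: greatest Fibonacci not exceeding it is 1, leaving 0

10946 + 2584 + 610 + 89 + 34 + 13 + 3 + 1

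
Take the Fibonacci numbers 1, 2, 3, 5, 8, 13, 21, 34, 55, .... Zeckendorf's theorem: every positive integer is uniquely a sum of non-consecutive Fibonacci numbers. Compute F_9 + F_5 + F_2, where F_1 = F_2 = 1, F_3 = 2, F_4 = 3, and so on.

F_9 + F_5 + F_2 = 34 + 5 + 1 = 40.

40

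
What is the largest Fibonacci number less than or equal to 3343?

2584

2584 ≤ 3343 < 4181, so the largest Fibonacci number not exceeding 3343 is 2584.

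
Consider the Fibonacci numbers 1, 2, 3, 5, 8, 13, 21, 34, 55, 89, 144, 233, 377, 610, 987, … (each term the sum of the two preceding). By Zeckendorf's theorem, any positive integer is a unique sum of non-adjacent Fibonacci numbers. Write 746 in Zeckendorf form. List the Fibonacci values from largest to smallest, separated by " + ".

746: greatest Fibonacci not exceeding it is 610, leaving 136
136: greatest Fibonacci not exceeding it is 89, leaving 47
47: greatest Fibonacci not exceeding it is 34, leaving 13
13: greatest Fibonacci not exceeding it is 13, leaving 0
So 746 = 610 + 89 + 34 + 13, with no two terms consecutive in the sequence.

610 + 89 + 34 + 13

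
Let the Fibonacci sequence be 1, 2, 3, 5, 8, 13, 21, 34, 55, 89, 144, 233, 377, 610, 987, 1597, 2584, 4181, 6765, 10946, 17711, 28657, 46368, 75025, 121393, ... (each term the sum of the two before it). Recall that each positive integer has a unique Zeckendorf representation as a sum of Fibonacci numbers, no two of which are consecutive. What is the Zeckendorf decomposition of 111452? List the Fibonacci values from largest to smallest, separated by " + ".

111452 − 75025 = 36427
36427 − 28657 = 7770
7770 − 6765 = 1005
1005 − 987 = 18
18 − 13 = 5
5 − 5 = 0
So 111452 = 75025 + 28657 + 6765 + 987 + 13 + 5, with no two terms consecutive in the sequence.

75025 + 28657 + 6765 + 987 + 13 + 5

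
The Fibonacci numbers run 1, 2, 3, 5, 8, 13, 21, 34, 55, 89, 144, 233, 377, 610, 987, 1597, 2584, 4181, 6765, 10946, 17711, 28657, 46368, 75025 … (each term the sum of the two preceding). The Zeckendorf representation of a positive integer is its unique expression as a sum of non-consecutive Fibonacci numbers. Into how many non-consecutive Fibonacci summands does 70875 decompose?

Greedily peel off the largest Fibonacci term at each step:
subtract 46368 from 70875: 24507 remains
subtract 17711 from 24507: 6796 remains
subtract 6765 from 6796: 31 remains
subtract 21 from 31: 10 remains
subtract 8 from 10: 2 remains
subtract 2 from 2: 0 remains
70875 = 46368 + 17711 + 6765 + 21 + 8 + 2, which has 6 terms.

6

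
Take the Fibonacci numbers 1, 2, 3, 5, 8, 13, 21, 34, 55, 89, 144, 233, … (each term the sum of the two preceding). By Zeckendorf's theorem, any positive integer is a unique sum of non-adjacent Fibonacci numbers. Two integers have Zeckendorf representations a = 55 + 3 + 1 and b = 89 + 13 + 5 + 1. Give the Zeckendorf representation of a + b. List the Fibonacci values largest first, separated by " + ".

144 + 21 + 2

The two numbers are 59 and 108, so their sum is 167.
167 − 144 = 23
23 − 21 = 2
2 − 2 = 0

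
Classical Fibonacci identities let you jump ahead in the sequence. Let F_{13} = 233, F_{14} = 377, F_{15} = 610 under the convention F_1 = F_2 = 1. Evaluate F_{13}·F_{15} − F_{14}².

1

233·610 − 377² = 142130 − 142129 = 1. (Cassini's identity: F_{k−1}F_{k+1} − F_k² = (−1)^k.)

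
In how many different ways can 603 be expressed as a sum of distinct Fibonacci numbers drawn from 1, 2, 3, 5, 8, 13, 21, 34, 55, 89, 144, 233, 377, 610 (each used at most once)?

Starting from the Zeckendorf form and repeatedly splitting a term F_k into F_{k−1} + F_{k−2} (when neither is already used) reaches every representation.
603 = 377+144+55+21+5+1 = 377+144+55+21+3+2+1 = 377+144+55+13+8+5+1 = … (7 more), for 10 in all.

10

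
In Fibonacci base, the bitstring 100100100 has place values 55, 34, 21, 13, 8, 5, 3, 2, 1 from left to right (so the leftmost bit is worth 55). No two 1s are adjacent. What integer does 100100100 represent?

71

Summing the place values of the 1 bits: 55 + 13 + 3 = 71.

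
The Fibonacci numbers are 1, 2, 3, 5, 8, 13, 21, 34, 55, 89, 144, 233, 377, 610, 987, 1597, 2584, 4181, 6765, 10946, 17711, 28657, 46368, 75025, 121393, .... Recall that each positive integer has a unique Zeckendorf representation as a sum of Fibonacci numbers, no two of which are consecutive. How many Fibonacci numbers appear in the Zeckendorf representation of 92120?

9

75025 ≤ 92120 < 121393, so take 75025; remainder 17095
10946 ≤ 17095 < 17711, so take 10946; remainder 6149
4181 ≤ 6149 < 6765, so take 4181; remainder 1968
1597 ≤ 1968 < 2584, so take 1597; remainder 371
233 ≤ 371 < 377, so take 233; remainder 138
89 ≤ 138 < 144, so take 89; remainder 49
34 ≤ 49 < 55, so take 34; remainder 15
13 ≤ 15 < 21, so take 13; remainder 2
2 ≤ 2 < 3, so take 2; remainder 0
92120 = 75025 + 10946 + 4181 + 1597 + 233 + 89 + 34 + 13 + 2, which has 9 terms.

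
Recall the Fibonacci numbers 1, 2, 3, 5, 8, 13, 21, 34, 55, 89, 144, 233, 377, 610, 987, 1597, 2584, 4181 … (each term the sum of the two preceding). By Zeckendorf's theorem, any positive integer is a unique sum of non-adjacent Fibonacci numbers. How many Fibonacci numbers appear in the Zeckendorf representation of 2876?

5

Greedily peel off the largest Fibonacci term at each step:
subtract 2584 from 2876: 292 remains
subtract 233 from 292: 59 remains
subtract 55 from 59: 4 remains
subtract 3 from 4: 1 remains
subtract 1 from 1: 0 remains
2876 = 2584 + 233 + 55 + 3 + 1, which has 5 terms.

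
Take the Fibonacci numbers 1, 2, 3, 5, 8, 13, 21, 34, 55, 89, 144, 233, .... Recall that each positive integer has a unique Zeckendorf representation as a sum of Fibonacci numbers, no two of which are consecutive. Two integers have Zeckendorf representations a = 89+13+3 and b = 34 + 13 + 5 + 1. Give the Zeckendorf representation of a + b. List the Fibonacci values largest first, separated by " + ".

144 + 13 + 1

The two numbers are 105 and 53, so their sum is 158.
Greedy algorithm:
subtract 144 from 158: 14 remains
subtract 13 from 14: 1 remains
subtract 1 from 1: 0 remains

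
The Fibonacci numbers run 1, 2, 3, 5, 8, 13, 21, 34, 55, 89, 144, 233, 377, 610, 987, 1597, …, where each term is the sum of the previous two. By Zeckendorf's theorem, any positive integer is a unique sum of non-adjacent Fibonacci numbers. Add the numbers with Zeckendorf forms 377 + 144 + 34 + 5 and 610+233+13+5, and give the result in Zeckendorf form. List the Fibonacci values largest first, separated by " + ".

987 + 377 + 55 + 2

The two numbers are 560 and 861, so their sum is 1421.
largest Fibonacci ≤ 1421 is 987; 1421 − 987 = 434
largest Fibonacci ≤ 434 is 377; 434 − 377 = 57
largest Fibonacci ≤ 57 is 55; 57 − 55 = 2
largest Fibonacci ≤ 2 is 2; 2 − 2 = 0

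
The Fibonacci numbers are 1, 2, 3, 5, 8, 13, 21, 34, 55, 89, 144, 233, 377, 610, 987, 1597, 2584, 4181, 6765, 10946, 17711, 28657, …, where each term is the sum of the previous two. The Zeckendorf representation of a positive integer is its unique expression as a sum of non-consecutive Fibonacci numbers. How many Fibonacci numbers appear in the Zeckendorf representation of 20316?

Greedily peel off the largest Fibonacci term at each step:
largest Fibonacci ≤ 20316 is 17711; 20316 − 17711 = 2605
largest Fibonacci ≤ 2605 is 2584; 2605 − 2584 = 21
largest Fibonacci ≤ 21 is 21; 21 − 21 = 0
20316 = 17711 + 2584 + 21, which has 3 terms.

3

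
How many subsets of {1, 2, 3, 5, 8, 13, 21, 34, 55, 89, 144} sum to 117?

4

Each representation comes from the Zeckendorf form by replacing some F_k with F_{k−1} + F_{k−2} where possible.
117 = 89+21+5+2 = 89+13+8+5+2 = 55+34+21+5+2 = 55+34+13+8+5+2 — 4 representations.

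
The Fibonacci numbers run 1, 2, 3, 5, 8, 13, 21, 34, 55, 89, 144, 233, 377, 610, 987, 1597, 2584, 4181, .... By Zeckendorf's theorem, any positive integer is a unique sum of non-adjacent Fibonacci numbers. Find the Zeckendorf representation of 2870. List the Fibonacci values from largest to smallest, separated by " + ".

2584 + 233 + 34 + 13 + 5 + 1

Repeatedly subtract the largest Fibonacci number that fits:
take 2584 (≤ 2870); 2870 − 2584 = 286
take 233 (≤ 286); 286 − 233 = 53
take 34 (≤ 53); 53 − 34 = 19
take 13 (≤ 19); 19 − 13 = 6
take 5 (≤ 6); 6 − 5 = 1
take 1 (≤ 1); 1 − 1 = 0
So 2870 = 2584 + 233 + 34 + 13 + 5 + 1, with no two terms consecutive in the sequence.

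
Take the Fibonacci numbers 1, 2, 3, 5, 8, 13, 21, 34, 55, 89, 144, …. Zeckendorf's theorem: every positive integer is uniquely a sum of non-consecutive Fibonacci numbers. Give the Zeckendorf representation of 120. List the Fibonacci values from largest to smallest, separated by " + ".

89 + 21 + 8 + 2

89 ≤ 120 < 144, so take 89; remainder 31
21 ≤ 31 < 34, so take 21; remainder 10
8 ≤ 10 < 13, so take 8; remainder 2
2 ≤ 2 < 3, so take 2; remainder 0
So 120 = 89 + 21 + 8 + 2, with no two terms consecutive in the sequence.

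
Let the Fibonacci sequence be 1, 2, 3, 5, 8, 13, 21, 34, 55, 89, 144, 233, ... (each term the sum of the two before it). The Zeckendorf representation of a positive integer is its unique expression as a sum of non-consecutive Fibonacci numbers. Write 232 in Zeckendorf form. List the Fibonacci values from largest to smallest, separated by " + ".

144 + 55 + 21 + 8 + 3 + 1

Greedy algorithm:
144 ≤ 232 < 233, so take 144; remainder 88
55 ≤ 88 < 89, so take 55; remainder 33
21 ≤ 33 < 34, so take 21; remainder 12
8 ≤ 12 < 13, so take 8; remainder 4
3 ≤ 4 < 5, so take 3; remainder 1
1 ≤ 1 < 2, so take 1; remainder 0
So 232 = 144 + 55 + 21 + 8 + 3 + 1, with no two terms consecutive in the sequence.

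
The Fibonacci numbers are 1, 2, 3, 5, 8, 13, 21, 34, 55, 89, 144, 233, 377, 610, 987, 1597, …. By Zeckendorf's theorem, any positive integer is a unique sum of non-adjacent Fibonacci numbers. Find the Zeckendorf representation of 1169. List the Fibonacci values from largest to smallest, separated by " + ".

subtract 987 from 1169: 182 remains
subtract 144 from 182: 38 remains
subtract 34 from 38: 4 remains
subtract 3 from 4: 1 remains
subtract 1 from 1: 0 remains
So 1169 = 987 + 144 + 34 + 3 + 1, with no two terms consecutive in the sequence.

987 + 144 + 34 + 3 + 1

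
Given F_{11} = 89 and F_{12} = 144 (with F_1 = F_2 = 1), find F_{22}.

By the doubling identity F_{2k} = F_k(2F_{k+1} − F_k): F_{22} = 89·(2·144 − 89) = 89·199 = 17711.

17711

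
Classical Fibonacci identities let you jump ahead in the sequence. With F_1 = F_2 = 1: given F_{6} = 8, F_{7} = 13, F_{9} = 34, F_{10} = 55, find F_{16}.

987

By the addition formula F_{m+n} = F_m F_{n+1} + F_{m−1} F_n with m=10, n=6: F_{16} = 55·13 + 34·8 = 715 + 272 = 987.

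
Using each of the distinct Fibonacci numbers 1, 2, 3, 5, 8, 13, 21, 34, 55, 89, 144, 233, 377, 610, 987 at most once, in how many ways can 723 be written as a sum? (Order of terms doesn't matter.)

Starting from the Zeckendorf form and repeatedly splitting a term F_k into F_{k−1} + F_{k−2} (when neither is already used) reaches every representation.
723 = 610+89+21+3 = 610+89+21+2+1 = 610+89+13+8+3 = … (22 more), for 25 in all.

25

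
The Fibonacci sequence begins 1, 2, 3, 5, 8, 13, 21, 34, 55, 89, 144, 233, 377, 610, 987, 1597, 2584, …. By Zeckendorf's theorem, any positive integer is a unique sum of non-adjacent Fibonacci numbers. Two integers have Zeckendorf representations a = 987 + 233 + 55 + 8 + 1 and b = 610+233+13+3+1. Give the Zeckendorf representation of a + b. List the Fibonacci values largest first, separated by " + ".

The two numbers are 1284 and 860, so their sum is 2144.
2144 − 1597 = 547
547 − 377 = 170
170 − 144 = 26
26 − 21 = 5
5 − 5 = 0

1597 + 377 + 144 + 21 + 5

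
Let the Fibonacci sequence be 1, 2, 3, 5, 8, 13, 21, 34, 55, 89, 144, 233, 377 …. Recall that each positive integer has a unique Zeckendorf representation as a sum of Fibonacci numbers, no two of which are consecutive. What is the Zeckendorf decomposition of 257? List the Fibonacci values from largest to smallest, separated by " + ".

233 ≤ 257 < 377, so take 233; remainder 24
21 ≤ 24 < 34, so take 21; remainder 3
3 ≤ 3 < 5, so take 3; remainder 0
So 257 = 233 + 21 + 3, with no two terms consecutive in the sequence.

233 + 21 + 3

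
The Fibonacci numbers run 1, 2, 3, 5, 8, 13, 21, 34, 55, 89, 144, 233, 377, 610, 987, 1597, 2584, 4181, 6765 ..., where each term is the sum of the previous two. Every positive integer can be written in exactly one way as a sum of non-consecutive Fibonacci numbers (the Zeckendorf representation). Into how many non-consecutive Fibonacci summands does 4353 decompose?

5

4353: greatest Fibonacci not exceeding it is 4181, leaving 172
172: greatest Fibonacci not exceeding it is 144, leaving 28
28: greatest Fibonacci not exceeding it is 21, leaving 7
7: greatest Fibonacci not exceeding it is 5, leaving 2
2: greatest Fibonacci not exceeding it is 2, leaving 0
4353 = 4181 + 144 + 21 + 5 + 2, which has 5 terms.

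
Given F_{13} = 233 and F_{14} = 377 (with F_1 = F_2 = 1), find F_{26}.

121393

By the doubling identity F_{2k} = F_k(2F_{k+1} − F_k): F_{26} = 233·(2·377 − 233) = 233·521 = 121393.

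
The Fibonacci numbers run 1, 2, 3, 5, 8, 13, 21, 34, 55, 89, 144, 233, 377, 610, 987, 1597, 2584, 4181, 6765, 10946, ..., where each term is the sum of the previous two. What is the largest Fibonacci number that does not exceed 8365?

6765

6765 ≤ 8365 < 10946, so the largest Fibonacci number not exceeding 8365 is 6765.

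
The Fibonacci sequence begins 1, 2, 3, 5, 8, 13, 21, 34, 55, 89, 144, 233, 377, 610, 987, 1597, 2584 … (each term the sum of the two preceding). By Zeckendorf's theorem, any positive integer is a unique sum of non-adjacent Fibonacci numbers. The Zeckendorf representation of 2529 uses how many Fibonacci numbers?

Greedy algorithm:
subtract 1597 from 2529: 932 remains
subtract 610 from 932: 322 remains
subtract 233 from 322: 89 remains
subtract 89 from 89: 0 remains
2529 = 1597 + 610 + 233 + 89, which has 4 terms.

4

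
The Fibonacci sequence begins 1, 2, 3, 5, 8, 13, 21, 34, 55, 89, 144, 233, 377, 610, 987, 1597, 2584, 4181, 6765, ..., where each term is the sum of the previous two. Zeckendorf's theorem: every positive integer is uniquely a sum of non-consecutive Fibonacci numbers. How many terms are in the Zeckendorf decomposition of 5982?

5

5982 − 4181 = 1801
1801 − 1597 = 204
204 − 144 = 60
60 − 55 = 5
5 − 5 = 0
5982 = 4181 + 1597 + 144 + 55 + 5, which has 5 terms.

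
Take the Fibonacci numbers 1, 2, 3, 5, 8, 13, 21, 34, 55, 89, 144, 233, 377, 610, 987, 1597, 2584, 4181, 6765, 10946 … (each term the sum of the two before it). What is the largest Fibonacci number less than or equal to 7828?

6765

6765 ≤ 7828 < 10946, so the largest Fibonacci number not exceeding 7828 is 6765.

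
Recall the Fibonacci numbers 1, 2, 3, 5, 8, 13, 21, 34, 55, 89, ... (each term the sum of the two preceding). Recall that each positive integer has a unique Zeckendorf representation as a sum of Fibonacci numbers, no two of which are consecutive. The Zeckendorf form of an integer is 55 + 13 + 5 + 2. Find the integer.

55 + 13 + 5 + 2 = 75.

75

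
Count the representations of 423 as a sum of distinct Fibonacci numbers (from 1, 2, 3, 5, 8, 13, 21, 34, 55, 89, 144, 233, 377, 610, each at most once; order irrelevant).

Starting from the Zeckendorf form and repeatedly splitting a term F_k into F_{k−1} + F_{k−2} (when neither is already used) reaches every representation.
423 = 377+34+8+3+1 = 377+21+13+8+3+1 = 233+144+34+8+3+1 = 233+144+21+13+8+3+1 = … (2 more), for 6 in all.

6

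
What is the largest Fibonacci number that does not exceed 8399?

6765 ≤ 8399 < 10946, so the largest Fibonacci number not exceeding 8399 is 6765.

6765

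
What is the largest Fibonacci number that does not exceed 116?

89

89 ≤ 116 < 144, so the largest Fibonacci number not exceeding 116 is 89.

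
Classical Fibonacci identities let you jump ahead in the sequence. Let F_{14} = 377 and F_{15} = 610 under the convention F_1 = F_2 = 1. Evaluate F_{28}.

317811

By the doubling identity F_{2k} = F_k(2F_{k+1} − F_k): F_{28} = 377·(2·610 − 377) = 377·843 = 317811.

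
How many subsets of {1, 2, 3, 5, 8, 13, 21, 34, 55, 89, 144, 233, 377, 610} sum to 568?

15

Starting from the Zeckendorf form and repeatedly splitting a term F_k into F_{k−1} + F_{k−2} (when neither is already used) reaches every representation.
568 = 377+144+34+13 = 377+144+34+8+5 = 377+89+55+34+13 = … (12 more), for 15 in all.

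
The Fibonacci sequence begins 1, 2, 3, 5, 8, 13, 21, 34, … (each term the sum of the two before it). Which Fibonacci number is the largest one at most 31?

21

21 ≤ 31 < 34, so the largest Fibonacci number not exceeding 31 is 21.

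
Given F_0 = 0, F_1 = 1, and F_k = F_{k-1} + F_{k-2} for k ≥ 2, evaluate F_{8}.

21

F_{2} = F_{1} + F_{0} = 1 + 0 = 1
F_{3} = F_{2} + F_{1} = 1 + 1 = 2
F_{4} = F_{3} + F_{2} = 2 + 1 = 3
F_{5} = F_{4} + F_{3} = 3 + 2 = 5
F_{6} = F_{5} + F_{4} = 5 + 3 = 8
F_{7} = F_{6} + F_{5} = 8 + 5 = 13
F_{8} = F_{7} + F_{6} = 13 + 8 = 21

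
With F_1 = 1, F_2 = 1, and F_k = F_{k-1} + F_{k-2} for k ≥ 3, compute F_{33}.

3524578

Iterating the recurrence up to F_{28} = 317811 and F_{27} = 196418:
F_{29} = F_{28} + F_{27} = 317811 + 196418 = 514229
F_{30} = F_{29} + F_{28} = 514229 + 317811 = 832040
F_{31} = F_{30} + F_{29} = 832040 + 514229 = 1346269
F_{32} = F_{31} + F_{30} = 1346269 + 832040 = 2178309
F_{33} = F_{32} + F_{31} = 2178309 + 1346269 = 3524578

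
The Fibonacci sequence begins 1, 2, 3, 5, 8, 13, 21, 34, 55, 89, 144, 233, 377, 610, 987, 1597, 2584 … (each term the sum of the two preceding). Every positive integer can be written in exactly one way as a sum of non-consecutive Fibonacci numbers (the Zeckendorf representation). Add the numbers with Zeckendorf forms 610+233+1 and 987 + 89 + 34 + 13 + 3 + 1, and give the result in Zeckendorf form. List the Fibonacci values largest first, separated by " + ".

1597 + 233 + 89 + 34 + 13 + 5

The two numbers are 844 and 1127, so their sum is 1971.
1971 − 1597 = 374
374 − 233 = 141
141 − 89 = 52
52 − 34 = 18
18 − 13 = 5
5 − 5 = 0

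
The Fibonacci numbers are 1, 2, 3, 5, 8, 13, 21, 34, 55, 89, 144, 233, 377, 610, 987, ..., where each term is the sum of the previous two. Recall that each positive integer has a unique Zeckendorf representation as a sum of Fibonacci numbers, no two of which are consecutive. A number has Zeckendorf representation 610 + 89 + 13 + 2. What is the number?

714

610 + 89 + 13 + 2 = 714.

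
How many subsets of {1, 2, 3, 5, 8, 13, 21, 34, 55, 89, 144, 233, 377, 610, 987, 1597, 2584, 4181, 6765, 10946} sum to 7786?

7786 = 6765+987+34 = 6765+987+21+13 = 6765+610+377+34 = … (41 more), for 44 in all.

44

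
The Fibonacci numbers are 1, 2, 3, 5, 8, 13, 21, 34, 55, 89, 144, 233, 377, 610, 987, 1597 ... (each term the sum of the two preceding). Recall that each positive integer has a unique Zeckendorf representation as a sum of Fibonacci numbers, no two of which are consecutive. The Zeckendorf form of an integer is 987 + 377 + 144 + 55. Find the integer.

1563

987 + 377 + 144 + 55 = 1563.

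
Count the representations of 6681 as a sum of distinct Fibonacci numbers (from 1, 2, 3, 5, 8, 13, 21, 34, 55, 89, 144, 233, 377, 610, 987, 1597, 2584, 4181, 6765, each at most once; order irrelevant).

30

6681 = 4181+1597+610+233+55+5 = 4181+1597+610+233+55+3+2 = 4181+1597+610+233+34+21+5 = 4181+1597+610+144+89+55+5 = … (26 more), for 30 in all.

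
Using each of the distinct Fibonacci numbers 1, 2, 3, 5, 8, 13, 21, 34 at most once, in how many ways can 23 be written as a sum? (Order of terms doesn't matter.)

3

23 = 21+2 = 13+8+2 = 13+5+3+2 — 3 representations.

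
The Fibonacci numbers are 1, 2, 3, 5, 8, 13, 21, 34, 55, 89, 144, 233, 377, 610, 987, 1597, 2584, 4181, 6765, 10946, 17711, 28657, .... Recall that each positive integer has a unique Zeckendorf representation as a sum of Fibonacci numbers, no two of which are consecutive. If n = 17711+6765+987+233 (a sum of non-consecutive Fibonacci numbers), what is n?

17711+6765+987+233 = 25696.

25696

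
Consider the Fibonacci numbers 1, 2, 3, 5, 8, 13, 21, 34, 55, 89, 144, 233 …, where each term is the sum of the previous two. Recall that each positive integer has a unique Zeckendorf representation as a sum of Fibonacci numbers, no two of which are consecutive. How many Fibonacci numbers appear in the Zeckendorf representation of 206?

4

largest Fibonacci ≤ 206 is 144; 206 − 144 = 62
largest Fibonacci ≤ 62 is 55; 62 − 55 = 7
largest Fibonacci ≤ 7 is 5; 7 − 5 = 2
largest Fibonacci ≤ 2 is 2; 2 − 2 = 0
206 = 144 + 55 + 5 + 2, which has 4 terms.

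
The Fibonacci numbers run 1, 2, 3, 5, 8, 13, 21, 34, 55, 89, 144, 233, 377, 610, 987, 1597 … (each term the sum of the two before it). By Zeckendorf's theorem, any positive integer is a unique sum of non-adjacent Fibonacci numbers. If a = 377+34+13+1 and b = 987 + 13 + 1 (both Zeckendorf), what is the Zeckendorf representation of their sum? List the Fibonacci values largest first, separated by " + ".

987 + 377 + 55 + 5 + 2

The two numbers are 425 and 1001, so their sum is 1426.
subtract 987 from 1426: 439 remains
subtract 377 from 439: 62 remains
subtract 55 from 62: 7 remains
subtract 5 from 7: 2 remains
subtract 2 from 2: 0 remains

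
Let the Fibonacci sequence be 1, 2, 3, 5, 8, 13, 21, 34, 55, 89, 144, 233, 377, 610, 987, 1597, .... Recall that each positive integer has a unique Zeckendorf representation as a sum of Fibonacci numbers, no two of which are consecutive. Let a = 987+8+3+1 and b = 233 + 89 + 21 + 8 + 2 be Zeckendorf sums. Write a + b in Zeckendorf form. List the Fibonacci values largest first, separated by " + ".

987 + 233 + 89 + 34 + 8 + 1

The two numbers are 999 and 353, so their sum is 1352.
Repeatedly subtract the largest Fibonacci number that fits:
987 ≤ 1352 < 1597, so take 987; remainder 365
233 ≤ 365 < 377, so take 233; remainder 132
89 ≤ 132 < 144, so take 89; remainder 43
34 ≤ 43 < 55, so take 34; remainder 9
8 ≤ 9 < 13, so take 8; remainder 1
1 ≤ 1 < 2, so take 1; remainder 0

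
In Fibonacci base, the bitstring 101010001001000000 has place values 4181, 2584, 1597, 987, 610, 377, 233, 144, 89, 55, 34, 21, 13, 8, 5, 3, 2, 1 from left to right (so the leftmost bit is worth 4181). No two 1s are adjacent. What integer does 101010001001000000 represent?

Summing the place values of the 1 bits: 4181 + 1597 + 610 + 89 + 21 = 6498.

6498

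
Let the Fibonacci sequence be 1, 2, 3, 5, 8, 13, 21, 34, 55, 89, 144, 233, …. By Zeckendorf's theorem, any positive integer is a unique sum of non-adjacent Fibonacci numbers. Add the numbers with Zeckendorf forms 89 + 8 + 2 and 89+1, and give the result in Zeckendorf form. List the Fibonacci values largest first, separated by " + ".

144 + 34 + 8 + 3

The two numbers are 99 and 90, so their sum is 189.
Repeatedly subtract the largest Fibonacci number that fits:
subtract 144 from 189: 45 remains
subtract 34 from 45: 11 remains
subtract 8 from 11: 3 remains
subtract 3 from 3: 0 remains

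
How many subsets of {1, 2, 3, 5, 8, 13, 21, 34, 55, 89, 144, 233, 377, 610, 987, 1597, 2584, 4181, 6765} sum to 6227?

30

Starting from the Zeckendorf form and repeatedly splitting a term F_k into F_{k−1} + F_{k−2} (when neither is already used) reaches every representation.
6227 = 4181+1597+377+55+13+3+1 = 4181+1597+377+55+8+5+3+1 = 4181+1597+377+34+21+13+3+1 = 4181+1597+233+144+55+13+3+1 = 4181+987+610+377+55+13+3+1 = … (25 more), for 30 in all.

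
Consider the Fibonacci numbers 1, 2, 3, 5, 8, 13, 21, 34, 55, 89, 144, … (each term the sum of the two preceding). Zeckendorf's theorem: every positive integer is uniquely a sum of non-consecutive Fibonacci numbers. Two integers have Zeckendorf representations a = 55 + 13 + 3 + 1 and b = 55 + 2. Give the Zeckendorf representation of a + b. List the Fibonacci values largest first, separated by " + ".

89 + 34 + 5 + 1

The two numbers are 72 and 57, so their sum is 129.
Greedy algorithm:
largest Fibonacci ≤ 129 is 89; 129 − 89 = 40
largest Fibonacci ≤ 40 is 34; 40 − 34 = 6
largest Fibonacci ≤ 6 is 5; 6 − 5 = 1
largest Fibonacci ≤ 1 is 1; 1 − 1 = 0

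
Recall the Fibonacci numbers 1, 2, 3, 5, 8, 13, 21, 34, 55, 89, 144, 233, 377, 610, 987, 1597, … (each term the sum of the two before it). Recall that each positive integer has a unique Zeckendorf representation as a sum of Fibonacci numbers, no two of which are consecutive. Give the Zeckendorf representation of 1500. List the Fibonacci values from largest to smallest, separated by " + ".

Greedily peel off the largest Fibonacci term at each step:
1500: greatest Fibonacci not exceeding it is 987, leaving 513
513: greatest Fibonacci not exceeding it is 377, leaving 136
136: greatest Fibonacci not exceeding it is 89, leaving 47
47: greatest Fibonacci not exceeding it is 34, leaving 13
13: greatest Fibonacci not exceeding it is 13, leaving 0
So 1500 = 987 + 377 + 89 + 34 + 13, with no two terms consecutive in the sequence.

987 + 377 + 89 + 34 + 13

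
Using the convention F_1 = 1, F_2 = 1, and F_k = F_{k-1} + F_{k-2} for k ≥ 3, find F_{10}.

55

Iterating the recurrence up to F_{6} = 8 and F_{5} = 5:
F_{7} = F_{6} + F_{5} = 8 + 5 = 13
F_{8} = F_{7} + F_{6} = 13 + 8 = 21
F_{9} = F_{8} + F_{7} = 21 + 13 = 34
F_{10} = F_{9} + F_{8} = 34 + 21 = 55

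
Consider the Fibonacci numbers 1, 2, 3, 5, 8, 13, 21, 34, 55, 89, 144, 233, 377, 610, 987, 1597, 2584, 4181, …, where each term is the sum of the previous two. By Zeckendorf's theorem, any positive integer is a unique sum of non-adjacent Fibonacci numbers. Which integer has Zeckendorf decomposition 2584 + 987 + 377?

3948

2584 + 987 + 377 = 3948.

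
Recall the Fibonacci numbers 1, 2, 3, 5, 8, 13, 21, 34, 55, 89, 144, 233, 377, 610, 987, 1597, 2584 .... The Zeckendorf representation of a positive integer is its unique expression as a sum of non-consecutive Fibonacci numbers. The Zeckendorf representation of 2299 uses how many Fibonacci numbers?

4

1597 ≤ 2299 < 2584, so take 1597; remainder 702
610 ≤ 702 < 987, so take 610; remainder 92
89 ≤ 92 < 144, so take 89; remainder 3
3 ≤ 3 < 5, so take 3; remainder 0
2299 = 1597 + 610 + 89 + 3, which has 4 terms.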